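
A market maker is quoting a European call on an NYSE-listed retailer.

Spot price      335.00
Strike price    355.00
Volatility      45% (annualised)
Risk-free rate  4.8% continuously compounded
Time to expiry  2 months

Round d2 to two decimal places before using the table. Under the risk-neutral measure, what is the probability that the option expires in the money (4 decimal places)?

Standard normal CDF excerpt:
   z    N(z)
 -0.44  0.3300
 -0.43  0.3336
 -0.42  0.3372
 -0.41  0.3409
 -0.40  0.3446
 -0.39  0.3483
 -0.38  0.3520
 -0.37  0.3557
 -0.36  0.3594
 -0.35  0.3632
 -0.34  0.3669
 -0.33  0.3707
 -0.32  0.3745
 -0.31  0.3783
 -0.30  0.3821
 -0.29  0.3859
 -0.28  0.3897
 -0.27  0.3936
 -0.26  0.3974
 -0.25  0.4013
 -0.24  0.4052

σ√T = 0.45·√0.1667 = 0.1837
d₁ = [ln(335/355) + (0.048 + 0.45²/2)·0.1667] / 0.1837 = [-0.0580 + 0.0249] / 0.1837 = -0.1802 ⇒ -0.18
d₂ = d₁ − σ√T = -0.1802 − 0.1837 = -0.3640 ⇒ -0.36
Pr(exercise) under Q = N(d₂) = 0.3594

0.3594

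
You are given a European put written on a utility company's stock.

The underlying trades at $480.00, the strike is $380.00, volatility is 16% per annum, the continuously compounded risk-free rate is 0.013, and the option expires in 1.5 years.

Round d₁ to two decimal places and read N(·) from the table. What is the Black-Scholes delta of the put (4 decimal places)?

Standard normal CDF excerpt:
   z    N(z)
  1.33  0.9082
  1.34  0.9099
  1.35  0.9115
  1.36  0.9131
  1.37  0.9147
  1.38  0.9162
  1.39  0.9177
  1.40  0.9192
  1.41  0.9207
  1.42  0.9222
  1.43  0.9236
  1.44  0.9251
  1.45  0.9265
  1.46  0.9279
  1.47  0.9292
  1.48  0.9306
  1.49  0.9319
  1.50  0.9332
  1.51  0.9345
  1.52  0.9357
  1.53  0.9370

σ√T = 0.16·√1.5 = 0.1960
d₁ = [ln(480/380) + (0.013 + 0.16²/2)·1.5] / 0.1960 = [0.2336 + 0.0387] / 0.1960 = 1.3897 ⇒ 1.39
N(d₁) = N(1.39) = 0.9177
Δ_put = N(d₁) − 1 = 0.9177 − 1 = -0.0823

-0.0823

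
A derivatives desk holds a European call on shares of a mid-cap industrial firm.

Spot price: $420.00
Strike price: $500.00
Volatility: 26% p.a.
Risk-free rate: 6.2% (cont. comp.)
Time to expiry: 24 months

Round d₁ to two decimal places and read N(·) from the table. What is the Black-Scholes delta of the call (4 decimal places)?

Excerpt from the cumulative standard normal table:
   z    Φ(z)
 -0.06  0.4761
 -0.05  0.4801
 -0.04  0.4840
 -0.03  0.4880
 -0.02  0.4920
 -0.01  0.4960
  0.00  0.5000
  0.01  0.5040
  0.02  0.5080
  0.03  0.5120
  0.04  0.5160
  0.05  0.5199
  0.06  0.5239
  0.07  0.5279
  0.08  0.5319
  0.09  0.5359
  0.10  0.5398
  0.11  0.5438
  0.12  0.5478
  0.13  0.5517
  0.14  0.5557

σ√T = 0.26 × 1.4142 = 0.3677
d₁ = [ln(420/500) + (0.062 + 0.26²/2)·2] / 0.3677 = [-0.1744 + 0.1916] / 0.3677 = 0.0469 ≈ 0.05
N(d₁) = N(0.05) = 0.5199
Δ_call = N(d₁) = 0.5199

0.5199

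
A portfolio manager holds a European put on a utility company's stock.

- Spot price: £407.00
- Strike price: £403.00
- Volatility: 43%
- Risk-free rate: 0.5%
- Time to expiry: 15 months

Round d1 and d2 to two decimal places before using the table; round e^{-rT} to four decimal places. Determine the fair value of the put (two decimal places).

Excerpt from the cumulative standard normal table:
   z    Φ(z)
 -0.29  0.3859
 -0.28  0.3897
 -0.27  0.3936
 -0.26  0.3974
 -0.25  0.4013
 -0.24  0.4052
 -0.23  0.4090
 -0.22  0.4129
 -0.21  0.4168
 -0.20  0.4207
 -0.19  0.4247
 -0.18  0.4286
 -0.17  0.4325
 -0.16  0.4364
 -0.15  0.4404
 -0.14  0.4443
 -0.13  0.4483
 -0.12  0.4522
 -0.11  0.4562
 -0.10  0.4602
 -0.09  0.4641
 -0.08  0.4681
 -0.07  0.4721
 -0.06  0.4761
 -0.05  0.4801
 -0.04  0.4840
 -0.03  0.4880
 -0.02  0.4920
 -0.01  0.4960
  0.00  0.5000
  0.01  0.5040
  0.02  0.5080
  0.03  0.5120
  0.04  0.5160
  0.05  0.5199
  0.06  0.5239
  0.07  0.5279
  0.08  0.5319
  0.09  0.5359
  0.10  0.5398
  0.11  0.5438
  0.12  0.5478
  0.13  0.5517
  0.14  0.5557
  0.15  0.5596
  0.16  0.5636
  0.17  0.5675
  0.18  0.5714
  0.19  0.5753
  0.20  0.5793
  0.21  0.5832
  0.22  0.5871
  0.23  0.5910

T = 1.25;  σ√T = 0.4808
d₁ = [ln(407/403) + (0.005 + 0.43²/2)·1.25] / 0.4808 = [0.0099 + 0.1218] / 0.4808 = 0.2739 ⇒ 0.27
d₂ = d₁ − σ√T = 0.2739 − 0.4808 = -0.2068 ⇒ -0.21
e^(−rT) = e^(−0.005·1.25) = 0.9938
N(−d₂) = N(0.21) = 0.5832;  N(−d₁) = N(-0.27) = 0.3936
P = 403·0.9938·0.5832 − 407·0.3936 = 233.5724 − 160.1952 = 73.3772

£73.38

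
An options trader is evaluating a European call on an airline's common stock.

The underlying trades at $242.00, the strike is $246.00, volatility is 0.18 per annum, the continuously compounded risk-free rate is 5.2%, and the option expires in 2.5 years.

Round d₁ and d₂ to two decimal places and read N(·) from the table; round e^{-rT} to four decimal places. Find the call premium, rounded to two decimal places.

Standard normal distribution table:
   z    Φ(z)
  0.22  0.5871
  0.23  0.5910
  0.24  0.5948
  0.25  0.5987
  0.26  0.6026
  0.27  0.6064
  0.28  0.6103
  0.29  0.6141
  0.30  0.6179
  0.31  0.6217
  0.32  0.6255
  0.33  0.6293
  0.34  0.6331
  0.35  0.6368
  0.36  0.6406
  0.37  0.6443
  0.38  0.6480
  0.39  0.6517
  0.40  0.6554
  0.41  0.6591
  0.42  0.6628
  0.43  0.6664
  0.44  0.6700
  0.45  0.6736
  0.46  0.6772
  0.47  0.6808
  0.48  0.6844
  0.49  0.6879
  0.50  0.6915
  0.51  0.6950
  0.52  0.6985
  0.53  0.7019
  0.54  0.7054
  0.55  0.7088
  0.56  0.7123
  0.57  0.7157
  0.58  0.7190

$40.54

T = 2.5;  σ√T = 0.2846
ln(S/K) + (r + σ²/2)T = ln(242/246) + (0.052 + 0.18²/2)·2.5 = -0.0164 + 0.1705 = 0.1541
d₁ = 0.1541 / 0.2846 = 0.5415 → 0.54
d₂ = d₁ − σ√T = 0.5415 − 0.2846 = 0.2569 → 0.26
e^(−rT) = e^(−0.052·2.5) = 0.8781
N(d₁) = N(0.54) = 0.7054;  N(d₂) = N(0.26) = 0.6026
C = 242·0.7054 − 246·0.8781·0.6026 = 170.7068 − 130.1692 = 40.5376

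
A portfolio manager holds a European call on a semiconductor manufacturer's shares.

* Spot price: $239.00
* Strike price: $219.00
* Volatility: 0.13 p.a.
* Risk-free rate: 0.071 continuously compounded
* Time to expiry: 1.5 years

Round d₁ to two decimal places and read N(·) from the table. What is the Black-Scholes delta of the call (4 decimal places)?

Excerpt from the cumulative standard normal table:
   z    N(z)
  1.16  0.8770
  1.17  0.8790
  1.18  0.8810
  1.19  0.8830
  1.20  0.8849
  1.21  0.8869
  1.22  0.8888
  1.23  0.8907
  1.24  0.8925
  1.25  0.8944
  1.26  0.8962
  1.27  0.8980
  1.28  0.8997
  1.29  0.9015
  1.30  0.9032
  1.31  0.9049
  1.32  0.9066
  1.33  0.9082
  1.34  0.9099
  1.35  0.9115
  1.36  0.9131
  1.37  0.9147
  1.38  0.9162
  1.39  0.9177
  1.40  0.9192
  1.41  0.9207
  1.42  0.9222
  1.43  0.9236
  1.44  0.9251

σ√T = 0.13·√1.5 = 0.1592
d₁ = [ln(239/219) + (0.071 + 0.13²/2)·1.5] / 0.1592 = [0.0874 + 0.1192] / 0.1592 = 1.2974 which rounds to 1.30
N(d₁) = N(1.30) = 0.9032
Δ_call = N(d₁) = 0.9032

0.9032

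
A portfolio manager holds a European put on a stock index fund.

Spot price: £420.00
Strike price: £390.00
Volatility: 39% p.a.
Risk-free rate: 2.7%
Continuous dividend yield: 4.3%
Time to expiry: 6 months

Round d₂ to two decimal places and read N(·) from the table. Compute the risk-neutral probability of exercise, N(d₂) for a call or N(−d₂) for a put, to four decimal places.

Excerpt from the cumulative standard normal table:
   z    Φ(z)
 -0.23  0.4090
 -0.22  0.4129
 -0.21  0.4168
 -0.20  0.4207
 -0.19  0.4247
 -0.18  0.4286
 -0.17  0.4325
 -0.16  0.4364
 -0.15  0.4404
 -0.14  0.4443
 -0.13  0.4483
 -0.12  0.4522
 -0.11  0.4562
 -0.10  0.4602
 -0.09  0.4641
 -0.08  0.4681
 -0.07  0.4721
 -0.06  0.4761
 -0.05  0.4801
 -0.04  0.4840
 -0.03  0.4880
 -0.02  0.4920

0.4602

T = 0.5;  σ√T = 0.2758
ln(S/K) + (r − q + σ²/2)T = ln(420/390) + (0.027 − 0.043 + 0.39²/2)·0.5 = 0.0741 + 0.0300 = 0.1041
d₁ = 0.1041 / 0.2758 = 0.3776 which rounds to 0.38
d₂ = d₁ − σ√T = 0.3776 − 0.2758 = 0.1018 which rounds to 0.10
Pr(exercise) under Q = N(−d₂) = N(-0.10) = 0.4602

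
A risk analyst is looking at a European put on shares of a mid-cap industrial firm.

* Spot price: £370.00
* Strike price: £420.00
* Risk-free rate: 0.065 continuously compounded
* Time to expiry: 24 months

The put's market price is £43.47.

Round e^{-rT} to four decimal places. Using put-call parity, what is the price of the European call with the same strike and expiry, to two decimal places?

£44.67

e^(−rT) = e^(−0.065·2) = 0.8781
Put-call parity: C − P = S − K·e^(−rT) = 370 − 420·0.8781 = 370 − 368.8020 = 1.1980
C = P + (C − P) = 43.47 + (1.1980) = 44.6680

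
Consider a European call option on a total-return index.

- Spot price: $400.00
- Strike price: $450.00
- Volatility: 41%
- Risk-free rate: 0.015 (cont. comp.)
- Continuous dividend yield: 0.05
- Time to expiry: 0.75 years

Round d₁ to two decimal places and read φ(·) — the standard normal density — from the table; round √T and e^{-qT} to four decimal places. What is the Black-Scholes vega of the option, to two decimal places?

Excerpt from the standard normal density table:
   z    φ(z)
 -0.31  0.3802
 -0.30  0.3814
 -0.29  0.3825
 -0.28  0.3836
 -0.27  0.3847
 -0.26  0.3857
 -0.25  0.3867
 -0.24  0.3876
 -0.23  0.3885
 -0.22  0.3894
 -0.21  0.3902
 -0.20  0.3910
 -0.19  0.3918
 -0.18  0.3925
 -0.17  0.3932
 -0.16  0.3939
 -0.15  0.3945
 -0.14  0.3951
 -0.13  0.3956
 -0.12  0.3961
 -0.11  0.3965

σ√T = 0.41 × 0.8660 = 0.3551
d₁ = [ln(400/450) + (0.015 − 0.05 + 0.41²/2)·0.75] / 0.3551 = [-0.1178 + 0.0368] / 0.3551 = -0.2281 which rounds to -0.23
√T = √0.75 = 0.8660
φ(d₁) = φ(-0.23) = 0.3885
e^(−qT) = e^(−0.05·0.75) = 0.9632
vega = S·e^(−qT)·φ(d₁)·√T = 400·0.9632·0.3885·0.8660 = 129.6240
(Call and put vega coincide under Black-Scholes.)

129.62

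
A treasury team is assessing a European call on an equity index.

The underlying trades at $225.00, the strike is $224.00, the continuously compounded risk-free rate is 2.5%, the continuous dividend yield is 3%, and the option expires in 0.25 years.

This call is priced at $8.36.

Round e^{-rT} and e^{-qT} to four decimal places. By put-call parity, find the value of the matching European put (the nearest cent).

exp(−qT) = exp(−0.03·0.25) = 0.9925;  exp(−rT) = exp(−0.025·0.25) = 0.9938
Put-call parity: C − P = S·e^(−qT) − K·e^(−rT) = 225·0.9925 − 224·0.9938 = 223.3125 − 222.6112 = 0.7013
P = C − (C − P) = 8.36 − (0.7013) = 7.6587

$7.66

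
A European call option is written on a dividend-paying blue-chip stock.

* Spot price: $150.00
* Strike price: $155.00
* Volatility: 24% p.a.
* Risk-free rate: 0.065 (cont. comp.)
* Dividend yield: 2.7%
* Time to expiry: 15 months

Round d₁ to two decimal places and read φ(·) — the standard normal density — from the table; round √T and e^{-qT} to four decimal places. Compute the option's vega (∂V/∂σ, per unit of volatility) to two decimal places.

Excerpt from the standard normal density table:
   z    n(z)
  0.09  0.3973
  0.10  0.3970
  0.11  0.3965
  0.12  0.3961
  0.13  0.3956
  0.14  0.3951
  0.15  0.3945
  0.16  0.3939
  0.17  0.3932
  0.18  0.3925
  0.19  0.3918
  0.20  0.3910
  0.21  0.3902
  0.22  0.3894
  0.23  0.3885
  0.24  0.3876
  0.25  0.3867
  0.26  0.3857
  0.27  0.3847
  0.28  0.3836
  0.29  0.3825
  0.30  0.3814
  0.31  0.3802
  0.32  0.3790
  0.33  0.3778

σ√T = 0.24·√1.25 = 0.2683
d₁ = [ln(150/155) + (0.065 − 0.027 + 0.24²/2)·1.25] / 0.2683 = [-0.0328 + 0.0835] / 0.2683 = 0.1890 → 0.19
√T = √1.25 = 1.1180
φ(d₁) = φ(0.19) = 0.3918
e^(−qT) = e^(−0.027·1.25) = 0.9668
vega = S·e^(−qT)·φ(d₁)·√T = 150·0.9668·0.3918·1.1180 = 63.5235

63.52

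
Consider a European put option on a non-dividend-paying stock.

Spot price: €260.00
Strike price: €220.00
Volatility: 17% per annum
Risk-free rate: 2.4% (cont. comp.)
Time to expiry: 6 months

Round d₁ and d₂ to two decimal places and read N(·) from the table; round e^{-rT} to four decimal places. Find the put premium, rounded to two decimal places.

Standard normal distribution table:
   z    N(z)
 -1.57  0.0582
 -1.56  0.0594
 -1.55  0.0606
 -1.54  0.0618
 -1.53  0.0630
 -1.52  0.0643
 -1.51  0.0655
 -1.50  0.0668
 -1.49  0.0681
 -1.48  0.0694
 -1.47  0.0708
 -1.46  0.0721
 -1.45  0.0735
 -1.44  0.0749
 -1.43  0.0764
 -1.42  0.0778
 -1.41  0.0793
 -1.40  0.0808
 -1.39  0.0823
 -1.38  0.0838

σ√T = 0.17 × 0.7071 = 0.1202
ln(S/K) + (r + σ²/2)T = ln(260/220) + (0.024 + 0.17²/2)·0.5 = 0.1671 + 0.0192 = 0.1863
d₁ = 0.1863 / 0.1202 = 1.5496 ≈ 1.55
d₂ = d₁ − σ√T = 1.5496 − 0.1202 = 1.4294 ≈ 1.43
exp(−rT) = exp(−0.024·0.5) = 0.9881
P = 220·0.9881·N(-1.43) − 260·N(-1.55) = 220·0.9881·0.0764 − 260·0.0606 = 16.6080 − 15.7560 = 0.8520

€0.85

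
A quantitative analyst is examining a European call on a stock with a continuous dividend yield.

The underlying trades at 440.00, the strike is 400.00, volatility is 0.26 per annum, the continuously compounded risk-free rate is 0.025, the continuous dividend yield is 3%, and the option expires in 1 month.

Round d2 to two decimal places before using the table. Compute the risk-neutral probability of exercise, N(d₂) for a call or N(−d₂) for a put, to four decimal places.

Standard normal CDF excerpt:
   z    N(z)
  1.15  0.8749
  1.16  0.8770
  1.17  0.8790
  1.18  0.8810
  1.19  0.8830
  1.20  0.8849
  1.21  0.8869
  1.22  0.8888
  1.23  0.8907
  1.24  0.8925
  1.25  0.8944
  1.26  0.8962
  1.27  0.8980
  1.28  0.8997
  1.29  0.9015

0.8907

T = 0.08333;  σ√T = 0.0751
d₁ = [ln(440/400) + (0.025 − 0.03 + 0.26²/2)·0.08333] / 0.0751 = [0.0953 + 0.0024] / 0.0751 = 1.3018 which rounds to 1.30
d₂ = d₁ − σ√T = 1.3018 − 0.0751 = 1.2268 which rounds to 1.23
Risk-neutral Pr[S_T > K] = N(d₂) = N(1.23) = 0.8907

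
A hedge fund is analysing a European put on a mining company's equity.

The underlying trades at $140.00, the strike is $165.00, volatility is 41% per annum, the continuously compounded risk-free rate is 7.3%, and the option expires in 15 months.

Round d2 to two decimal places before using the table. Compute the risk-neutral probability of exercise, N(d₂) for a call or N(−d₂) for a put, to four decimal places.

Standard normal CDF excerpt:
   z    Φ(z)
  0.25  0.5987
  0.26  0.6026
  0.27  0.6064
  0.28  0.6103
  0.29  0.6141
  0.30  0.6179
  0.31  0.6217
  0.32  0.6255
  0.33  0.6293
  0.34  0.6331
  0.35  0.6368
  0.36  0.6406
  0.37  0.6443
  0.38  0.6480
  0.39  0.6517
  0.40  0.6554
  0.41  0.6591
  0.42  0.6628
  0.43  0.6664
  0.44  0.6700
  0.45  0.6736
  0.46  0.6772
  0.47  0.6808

σ√T = 0.41·√1.25 = 0.4584
d₁ = [ln(140/165) + (0.073 + 0.41²/2)·1.25] / 0.4584 = [-0.1643 + 0.1963] / 0.4584 = 0.0698 which rounds to 0.07
d₂ = d₁ − σ√T = 0.0698 − 0.4584 = -0.3886 which rounds to -0.39
Risk-neutral Pr[S_T < K] = N(−d₂) = N(0.39) = 0.6517

0.6517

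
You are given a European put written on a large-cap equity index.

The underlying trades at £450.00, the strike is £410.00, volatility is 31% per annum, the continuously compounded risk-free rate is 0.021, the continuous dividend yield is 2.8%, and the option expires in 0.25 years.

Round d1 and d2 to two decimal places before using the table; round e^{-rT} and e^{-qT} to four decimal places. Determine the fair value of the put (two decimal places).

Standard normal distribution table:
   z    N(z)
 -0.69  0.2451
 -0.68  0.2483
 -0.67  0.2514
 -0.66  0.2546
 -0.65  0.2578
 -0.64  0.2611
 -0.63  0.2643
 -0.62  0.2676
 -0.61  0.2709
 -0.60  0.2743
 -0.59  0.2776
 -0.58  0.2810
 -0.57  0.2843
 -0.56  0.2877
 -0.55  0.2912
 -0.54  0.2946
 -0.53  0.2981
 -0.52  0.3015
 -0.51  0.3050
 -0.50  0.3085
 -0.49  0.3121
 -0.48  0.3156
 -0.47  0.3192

£12.06

σ√T = 0.31 × 0.5000 = 0.1550
d₁ = [ln(450/410) + (0.021 − 0.028 + ½·0.31²)·0.25] / (σ√T) = (0.0931 + 0.0103) / 0.1550 = 0.6668 which rounds to 0.67
d₂ = 0.6668 − 0.1550 = 0.5118 which rounds to 0.51
e^(−qT) = e^(−0.028·0.25) = 0.9930;  e^(−rT) = e^(−0.021·0.25) = 0.9948
N(−d₂) = N(-0.51) = 0.3050;  N(−d₁) = N(-0.67) = 0.2514
P = 410·0.9948·0.3050 − 450·0.9930·0.2514 = 124.3997 − 112.3381 = 12.0616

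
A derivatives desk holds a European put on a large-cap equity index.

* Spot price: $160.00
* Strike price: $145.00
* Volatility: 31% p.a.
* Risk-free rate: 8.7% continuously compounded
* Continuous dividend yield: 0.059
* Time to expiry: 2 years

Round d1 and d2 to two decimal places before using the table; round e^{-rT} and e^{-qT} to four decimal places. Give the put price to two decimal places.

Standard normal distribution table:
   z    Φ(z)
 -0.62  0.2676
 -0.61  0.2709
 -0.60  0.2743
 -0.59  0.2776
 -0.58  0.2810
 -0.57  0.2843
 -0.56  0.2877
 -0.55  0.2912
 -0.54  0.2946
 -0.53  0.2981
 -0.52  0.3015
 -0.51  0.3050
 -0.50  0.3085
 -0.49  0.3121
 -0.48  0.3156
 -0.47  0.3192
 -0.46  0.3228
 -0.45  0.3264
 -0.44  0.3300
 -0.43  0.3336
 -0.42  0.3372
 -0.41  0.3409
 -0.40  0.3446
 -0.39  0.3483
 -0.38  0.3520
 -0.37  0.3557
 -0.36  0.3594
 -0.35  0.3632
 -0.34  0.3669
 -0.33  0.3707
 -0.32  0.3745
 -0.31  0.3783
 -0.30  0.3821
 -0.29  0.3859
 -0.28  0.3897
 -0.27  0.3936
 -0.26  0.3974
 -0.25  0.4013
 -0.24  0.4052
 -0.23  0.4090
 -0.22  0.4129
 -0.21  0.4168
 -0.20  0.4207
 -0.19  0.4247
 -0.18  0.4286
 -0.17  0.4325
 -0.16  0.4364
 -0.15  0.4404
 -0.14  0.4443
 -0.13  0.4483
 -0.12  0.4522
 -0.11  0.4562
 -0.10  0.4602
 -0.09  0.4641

σ√T = 0.31·√2 = 0.4384
d₁ = [ln(160/145) + (0.087 − 0.059 + ½·0.31²)·2] / (σ√T) = (0.0984 + 0.1521) / 0.4384 = 0.5715 → 0.57
d₂ = 0.5715 − 0.4384 = 0.1331 → 0.13
e^(−qT) = e^(−0.059·2) = 0.8887;  e^(−rT) = e^(−0.087·2) = 0.8403
N(−d₂) = N(-0.13) = 0.4483;  N(−d₁) = N(-0.57) = 0.2843
P = 145·0.8403·0.4483 − 160·0.8887·0.2843 = 54.6224 − 40.4252 = 14.1973

$14.20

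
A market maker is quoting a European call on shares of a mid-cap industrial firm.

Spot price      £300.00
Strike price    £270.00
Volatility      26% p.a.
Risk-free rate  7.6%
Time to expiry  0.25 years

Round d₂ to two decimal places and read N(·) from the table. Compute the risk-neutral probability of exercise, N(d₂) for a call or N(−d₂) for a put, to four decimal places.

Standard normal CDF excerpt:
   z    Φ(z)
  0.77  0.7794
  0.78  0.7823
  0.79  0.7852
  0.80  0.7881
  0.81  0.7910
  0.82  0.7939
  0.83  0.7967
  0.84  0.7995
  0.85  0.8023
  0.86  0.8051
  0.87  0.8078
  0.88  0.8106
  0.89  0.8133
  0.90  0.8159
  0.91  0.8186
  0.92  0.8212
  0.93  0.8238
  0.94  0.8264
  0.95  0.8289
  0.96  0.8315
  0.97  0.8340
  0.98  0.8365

0.8133

σ√T = 0.26·√0.25 = 0.1300
d₁ = [ln(300/270) + (0.076 + 0.26²/2)·0.25] / 0.1300 = [0.1054 + 0.0275] / 0.1300 = 1.0216 → 1.02
d₂ = d₁ − σ√T = 1.0216 − 0.1300 = 0.8916 → 0.89
Risk-neutral Pr[S_T > K] = N(d₂) = N(0.89) = 0.8133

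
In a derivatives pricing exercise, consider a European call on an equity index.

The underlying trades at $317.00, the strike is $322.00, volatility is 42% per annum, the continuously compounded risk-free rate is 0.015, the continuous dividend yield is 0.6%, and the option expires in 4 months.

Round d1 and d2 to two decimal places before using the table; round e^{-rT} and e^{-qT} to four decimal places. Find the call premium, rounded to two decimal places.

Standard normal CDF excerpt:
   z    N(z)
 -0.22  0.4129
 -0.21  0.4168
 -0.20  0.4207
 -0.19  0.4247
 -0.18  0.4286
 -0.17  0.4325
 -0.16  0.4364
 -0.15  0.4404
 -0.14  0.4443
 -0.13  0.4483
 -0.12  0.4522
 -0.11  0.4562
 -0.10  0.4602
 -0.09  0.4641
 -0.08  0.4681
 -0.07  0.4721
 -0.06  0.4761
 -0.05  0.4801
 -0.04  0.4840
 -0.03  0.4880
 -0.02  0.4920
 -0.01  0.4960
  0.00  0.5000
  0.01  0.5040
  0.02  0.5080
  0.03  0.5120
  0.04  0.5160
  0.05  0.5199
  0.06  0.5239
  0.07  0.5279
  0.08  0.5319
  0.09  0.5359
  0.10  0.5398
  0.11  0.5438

$28.44

σ√T = 0.42 × 0.5774 = 0.2425
d₁ = [ln(317/322) + (0.015 − 0.006 + ½·0.42²)·0.3333] / (σ√T) = (-0.0156 + 0.0324) / 0.2425 = 0.0691 which rounds to 0.07
d₂ = 0.0691 − 0.2425 = -0.1734 which rounds to -0.17
exp(−qT) = exp(−0.006·0.3333) = 0.9980;  exp(−rT) = exp(−0.015·0.3333) = 0.9950
C = 317·0.9980·N(0.07) − 322·0.9950·N(-0.17) = 317·0.9980·0.5279 − 322·0.9950·0.4325 = 167.0096 − 138.5687 = 28.4409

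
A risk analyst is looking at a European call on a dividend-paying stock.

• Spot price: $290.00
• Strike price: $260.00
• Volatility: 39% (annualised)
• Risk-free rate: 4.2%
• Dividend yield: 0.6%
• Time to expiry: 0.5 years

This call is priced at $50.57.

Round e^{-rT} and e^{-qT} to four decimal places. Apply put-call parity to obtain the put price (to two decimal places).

$16.03

e^(−qT) = e^(−0.006·0.5) = 0.9970;  e^(−rT) = e^(−0.042·0.5) = 0.9792
Put-call parity: C − P = S·e^(−qT) − K·e^(−rT) = 290·0.9970 − 260·0.9792 = 289.1300 − 254.5920 = 34.5380
P = C − (C − P) = 50.57 − (34.5380) = 16.0320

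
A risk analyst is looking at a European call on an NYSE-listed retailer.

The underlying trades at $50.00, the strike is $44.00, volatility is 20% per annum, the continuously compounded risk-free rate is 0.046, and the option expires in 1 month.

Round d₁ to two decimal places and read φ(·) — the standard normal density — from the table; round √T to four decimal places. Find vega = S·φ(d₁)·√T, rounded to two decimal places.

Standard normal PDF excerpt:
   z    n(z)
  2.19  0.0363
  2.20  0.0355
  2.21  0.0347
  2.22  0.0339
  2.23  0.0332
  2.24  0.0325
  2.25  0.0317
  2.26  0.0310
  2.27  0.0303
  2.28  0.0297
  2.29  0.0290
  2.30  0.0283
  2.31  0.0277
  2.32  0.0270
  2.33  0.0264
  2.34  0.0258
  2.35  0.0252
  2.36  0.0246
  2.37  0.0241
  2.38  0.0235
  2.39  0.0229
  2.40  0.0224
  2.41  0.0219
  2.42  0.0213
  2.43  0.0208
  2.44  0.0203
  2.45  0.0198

σ√T = 0.2·√0.08333 = 0.0577
d₁ = [ln(50/44) + (0.046 + ½·0.2²)·0.08333] / (σ√T) = (0.1278 + 0.0055) / 0.0577 = 2.3094 ≈ 2.31
√T = √0.08333 = 0.2887
φ(d₁) = φ(2.31) = 0.0277
vega = S·φ(d₁)·√T = 50·0.0277·0.2887 = 0.3998

0.40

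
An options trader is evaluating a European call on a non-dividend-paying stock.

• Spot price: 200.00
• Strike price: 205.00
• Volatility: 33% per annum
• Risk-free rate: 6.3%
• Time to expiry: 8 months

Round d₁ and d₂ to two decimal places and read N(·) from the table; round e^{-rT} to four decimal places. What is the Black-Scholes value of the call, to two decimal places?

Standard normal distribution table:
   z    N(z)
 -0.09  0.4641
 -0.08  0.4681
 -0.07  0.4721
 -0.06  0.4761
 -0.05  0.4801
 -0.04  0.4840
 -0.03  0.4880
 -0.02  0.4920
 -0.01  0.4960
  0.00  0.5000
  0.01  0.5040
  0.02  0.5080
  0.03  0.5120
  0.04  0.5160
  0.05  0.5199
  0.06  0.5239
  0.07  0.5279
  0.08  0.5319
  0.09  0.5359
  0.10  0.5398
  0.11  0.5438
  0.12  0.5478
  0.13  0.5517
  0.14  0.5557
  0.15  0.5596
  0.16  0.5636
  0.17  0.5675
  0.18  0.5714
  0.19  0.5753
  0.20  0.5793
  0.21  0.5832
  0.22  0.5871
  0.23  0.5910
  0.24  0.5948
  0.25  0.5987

23.06

σ√T = 0.33·√0.6667 = 0.2694
d₁ = [ln(200/205) + (0.063 + ½·0.33²)·0.6667] / (σ√T) = (-0.0247 + 0.0783) / 0.2694 = 0.1990 which rounds to 0.20
d₂ = 0.1990 − 0.2694 = -0.0705 which rounds to -0.07
exp(−rT) = exp(−0.063·0.6667) = 0.9589
N(d₁) = N(0.20) = 0.5793;  N(d₂) = N(-0.07) = 0.4721
C = 200·0.5793 − 205·0.9589·0.4721 = 115.8600 − 92.8028 = 23.0572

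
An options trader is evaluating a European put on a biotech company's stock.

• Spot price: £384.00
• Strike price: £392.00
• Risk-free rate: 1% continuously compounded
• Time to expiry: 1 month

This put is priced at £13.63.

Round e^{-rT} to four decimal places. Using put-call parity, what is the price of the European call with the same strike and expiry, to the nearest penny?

£5.94

e^(−rT) = e^(−0.01·0.08333) = 0.9992
Put-call parity: C − P = S − K·e^(−rT) = 384 − 392·0.9992 = 384 − 391.6864 = -7.6864
C = P + (C − P) = 13.63 + (-7.6864) = 5.9436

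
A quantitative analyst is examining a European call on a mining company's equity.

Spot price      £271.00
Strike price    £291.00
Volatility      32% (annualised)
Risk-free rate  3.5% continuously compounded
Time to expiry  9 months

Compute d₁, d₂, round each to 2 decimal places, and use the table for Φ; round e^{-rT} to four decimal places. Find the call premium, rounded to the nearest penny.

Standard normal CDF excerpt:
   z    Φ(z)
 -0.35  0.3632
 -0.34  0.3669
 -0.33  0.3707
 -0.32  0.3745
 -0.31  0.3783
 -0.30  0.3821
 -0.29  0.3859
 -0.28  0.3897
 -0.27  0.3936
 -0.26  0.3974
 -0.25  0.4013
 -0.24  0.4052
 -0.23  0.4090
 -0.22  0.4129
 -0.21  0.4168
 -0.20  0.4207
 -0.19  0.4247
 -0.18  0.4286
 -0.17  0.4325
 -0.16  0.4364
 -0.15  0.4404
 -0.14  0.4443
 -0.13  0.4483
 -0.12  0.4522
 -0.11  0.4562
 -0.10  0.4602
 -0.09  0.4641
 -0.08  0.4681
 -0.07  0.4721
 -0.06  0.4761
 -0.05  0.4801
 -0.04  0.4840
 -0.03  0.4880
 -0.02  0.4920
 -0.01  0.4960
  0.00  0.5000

σ√T = 0.32 × 0.8660 = 0.2771
d₁ = [ln(271/291) + (0.035 + ½·0.32²)·0.75] / (σ√T) = (-0.0712 + 0.0646) / 0.2771 = -0.0237 ⇒ -0.02
d₂ = -0.0237 − 0.2771 = -0.3008 ⇒ -0.30
e^(−rT) = e^(−0.035·0.75) = 0.9741
N(d₁) = N(-0.02) = 0.4920;  N(d₂) = N(-0.30) = 0.3821
C = 271·0.4920 − 291·0.9741·0.3821 = 133.3320 − 108.3113 = 25.0207

£25.02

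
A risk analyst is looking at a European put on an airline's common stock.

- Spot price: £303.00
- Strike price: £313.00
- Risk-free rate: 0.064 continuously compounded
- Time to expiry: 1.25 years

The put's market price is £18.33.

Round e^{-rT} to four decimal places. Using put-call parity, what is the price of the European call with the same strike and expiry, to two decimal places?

£32.40

exp(−rT) = exp(−0.064·1.25) = 0.9231
Put-call parity: C − P = S − K·e^(−rT) = 303 − 313·0.9231 = 303 − 288.9303 = 14.0697
C = P + (C − P) = 18.33 + (14.0697) = 32.3997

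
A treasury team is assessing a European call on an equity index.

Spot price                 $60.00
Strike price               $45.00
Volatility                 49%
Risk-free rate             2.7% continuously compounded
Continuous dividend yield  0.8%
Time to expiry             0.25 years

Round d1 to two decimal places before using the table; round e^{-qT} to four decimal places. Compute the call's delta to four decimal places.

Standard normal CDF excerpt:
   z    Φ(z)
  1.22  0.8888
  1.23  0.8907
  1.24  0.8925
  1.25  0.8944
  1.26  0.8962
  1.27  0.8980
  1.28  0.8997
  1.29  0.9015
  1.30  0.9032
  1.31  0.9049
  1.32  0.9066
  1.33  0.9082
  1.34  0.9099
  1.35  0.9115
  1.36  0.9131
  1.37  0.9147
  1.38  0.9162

0.9048

σ√T = 0.49·√0.25 = 0.2450
d₁ = [ln(60/45) + (0.027 − 0.008 + 0.49²/2)·0.25] / 0.2450 = [0.2877 + 0.0348] / 0.2450 = 1.3161 ≈ 1.32
N(d₁) = N(1.32) = 0.9066
Δ_call = exp(−qT)·N(d₁) = 0.9980·0.9066 = 0.9048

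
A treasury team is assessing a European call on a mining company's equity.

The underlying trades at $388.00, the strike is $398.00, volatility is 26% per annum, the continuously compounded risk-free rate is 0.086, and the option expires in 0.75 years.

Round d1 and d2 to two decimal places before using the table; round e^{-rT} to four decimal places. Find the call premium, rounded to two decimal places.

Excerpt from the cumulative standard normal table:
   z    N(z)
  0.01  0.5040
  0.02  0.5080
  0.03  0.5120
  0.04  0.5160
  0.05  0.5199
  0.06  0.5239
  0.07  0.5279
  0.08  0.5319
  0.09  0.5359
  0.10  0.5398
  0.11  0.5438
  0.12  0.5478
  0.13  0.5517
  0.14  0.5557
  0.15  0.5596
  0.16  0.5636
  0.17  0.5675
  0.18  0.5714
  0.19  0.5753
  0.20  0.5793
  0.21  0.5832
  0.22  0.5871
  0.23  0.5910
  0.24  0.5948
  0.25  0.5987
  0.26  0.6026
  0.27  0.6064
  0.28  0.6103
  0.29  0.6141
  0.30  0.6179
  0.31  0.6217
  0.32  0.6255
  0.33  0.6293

T = 0.75;  σ√T = 0.2252
d₁ = [ln(388/398) + (0.086 + 0.26²/2)·0.75] / 0.2252 = [-0.0254 + 0.0898] / 0.2252 = 0.2860 ⇒ 0.29
d₂ = d₁ − σ√T = 0.2860 − 0.2252 = 0.0609 ⇒ 0.06
exp(−rT) = exp(−0.086·0.75) = 0.9375
N(d₁) = N(0.29) = 0.6141;  N(d₂) = N(0.06) = 0.5239
C = 388·0.6141 − 398·0.9375·0.5239 = 238.2708 − 195.4802 = 42.7906

$42.79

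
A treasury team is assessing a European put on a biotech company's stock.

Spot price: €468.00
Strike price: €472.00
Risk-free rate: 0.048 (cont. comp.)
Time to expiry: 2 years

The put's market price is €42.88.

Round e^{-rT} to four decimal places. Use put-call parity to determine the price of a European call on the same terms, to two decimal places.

exp(−rT) = exp(−0.048·2) = 0.9085
Put-call parity: C − P = S − K·e^(−rT) = 468 − 472·0.9085 = 468 − 428.8120 = 39.1880
C = P + (C − P) = 42.88 + (39.1880) = 82.0680

€82.07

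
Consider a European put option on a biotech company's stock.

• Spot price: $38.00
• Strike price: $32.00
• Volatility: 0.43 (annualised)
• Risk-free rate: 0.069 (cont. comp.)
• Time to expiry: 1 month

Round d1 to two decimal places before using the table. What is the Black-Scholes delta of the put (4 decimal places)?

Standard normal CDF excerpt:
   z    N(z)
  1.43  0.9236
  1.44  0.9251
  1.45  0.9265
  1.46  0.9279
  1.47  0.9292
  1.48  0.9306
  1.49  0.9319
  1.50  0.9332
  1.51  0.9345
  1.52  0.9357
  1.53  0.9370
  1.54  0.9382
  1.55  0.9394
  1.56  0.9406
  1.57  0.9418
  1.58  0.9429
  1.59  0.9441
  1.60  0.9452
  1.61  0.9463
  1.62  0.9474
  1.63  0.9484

σ√T = 0.43·√0.08333 = 0.1241
ln(S/K) + (r + σ²/2)T = ln(38/32) + (0.069 + 0.43²/2)·0.08333 = 0.1719 + 0.0135 = 0.1853
d₁ = 0.1853 / 0.1241 = 1.4928 ≈ 1.49
N(d₁) = N(1.49) = 0.9319
Δ_put = N(d₁) − 1 = 0.9319 − 1 = -0.0681

-0.0681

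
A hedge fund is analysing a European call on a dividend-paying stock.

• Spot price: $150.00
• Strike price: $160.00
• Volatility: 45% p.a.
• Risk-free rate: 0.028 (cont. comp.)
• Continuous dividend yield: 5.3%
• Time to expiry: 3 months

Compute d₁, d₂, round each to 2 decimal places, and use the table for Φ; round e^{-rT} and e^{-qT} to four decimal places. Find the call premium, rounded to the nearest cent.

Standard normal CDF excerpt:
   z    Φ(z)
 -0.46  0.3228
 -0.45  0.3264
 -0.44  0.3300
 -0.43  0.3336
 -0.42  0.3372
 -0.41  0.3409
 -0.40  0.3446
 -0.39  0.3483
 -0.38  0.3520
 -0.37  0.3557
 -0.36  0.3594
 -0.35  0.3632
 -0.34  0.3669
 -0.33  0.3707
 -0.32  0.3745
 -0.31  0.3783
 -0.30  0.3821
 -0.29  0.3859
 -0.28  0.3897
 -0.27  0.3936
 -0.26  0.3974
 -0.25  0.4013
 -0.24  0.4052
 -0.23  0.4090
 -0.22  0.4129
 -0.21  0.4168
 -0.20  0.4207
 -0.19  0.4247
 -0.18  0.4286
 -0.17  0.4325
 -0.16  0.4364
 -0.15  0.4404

$9.27

σ√T = 0.45·√0.25 = 0.2250
d₁ = [ln(150/160) + (0.028 − 0.053 + 0.45²/2)·0.25] / 0.2250 = [-0.0645 + 0.0191] / 0.2250 = -0.2021 ⇒ -0.20
d₂ = d₁ − σ√T = -0.2021 − 0.2250 = -0.4271 ⇒ -0.43
exp(−qT) = exp(−0.053·0.25) = 0.9868;  exp(−rT) = exp(−0.028·0.25) = 0.9930
N(d₁) = N(-0.20) = 0.4207;  N(d₂) = N(-0.43) = 0.3336
C = 150·0.9868·0.4207 − 160·0.9930·0.3336 = 62.2720 − 53.0024 = 9.2696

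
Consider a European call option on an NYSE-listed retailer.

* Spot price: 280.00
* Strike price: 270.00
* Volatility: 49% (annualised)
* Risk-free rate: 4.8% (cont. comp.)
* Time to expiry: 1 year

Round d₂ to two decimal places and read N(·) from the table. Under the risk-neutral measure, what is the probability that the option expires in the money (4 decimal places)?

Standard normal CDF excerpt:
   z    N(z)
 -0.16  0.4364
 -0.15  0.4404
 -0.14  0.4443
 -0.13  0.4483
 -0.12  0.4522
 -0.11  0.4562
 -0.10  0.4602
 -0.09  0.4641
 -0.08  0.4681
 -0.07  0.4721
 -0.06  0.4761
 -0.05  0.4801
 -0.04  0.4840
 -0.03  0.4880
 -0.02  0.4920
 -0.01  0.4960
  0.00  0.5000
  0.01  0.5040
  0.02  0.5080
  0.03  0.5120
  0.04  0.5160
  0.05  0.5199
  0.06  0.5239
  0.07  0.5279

0.4721

σ√T = 0.49·√1 = 0.4900
d₁ = [ln(280/270) + (0.048 + 0.49²/2)·1] / 0.4900 = [0.0364 + 0.1680] / 0.4900 = 0.4172 ≈ 0.42
d₂ = d₁ − σ√T = 0.4172 − 0.4900 = -0.0728 ≈ -0.07
Pr(exercise) under Q = N(d₂) = 0.4721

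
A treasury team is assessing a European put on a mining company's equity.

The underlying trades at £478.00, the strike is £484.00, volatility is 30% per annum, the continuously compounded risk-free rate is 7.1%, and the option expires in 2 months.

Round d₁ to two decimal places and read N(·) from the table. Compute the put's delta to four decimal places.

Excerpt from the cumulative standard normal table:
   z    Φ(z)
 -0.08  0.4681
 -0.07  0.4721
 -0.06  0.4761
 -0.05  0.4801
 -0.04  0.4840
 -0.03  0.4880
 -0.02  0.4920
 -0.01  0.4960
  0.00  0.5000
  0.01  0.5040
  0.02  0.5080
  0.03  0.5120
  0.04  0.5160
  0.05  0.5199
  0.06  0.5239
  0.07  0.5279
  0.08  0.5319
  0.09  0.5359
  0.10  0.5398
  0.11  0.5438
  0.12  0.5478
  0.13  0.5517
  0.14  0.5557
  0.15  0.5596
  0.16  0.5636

σ√T = 0.3 × 0.4082 = 0.1225
d₁ = [ln(478/484) + (0.071 + ½·0.3²)·0.1667] / (σ√T) = (-0.0125 + 0.0193) / 0.1225 = 0.0560 ≈ 0.06
N(d₁) = N(0.06) = 0.5239
Δ_put = N(d₁) − 1 = 0.5239 − 1 = -0.4761

-0.4761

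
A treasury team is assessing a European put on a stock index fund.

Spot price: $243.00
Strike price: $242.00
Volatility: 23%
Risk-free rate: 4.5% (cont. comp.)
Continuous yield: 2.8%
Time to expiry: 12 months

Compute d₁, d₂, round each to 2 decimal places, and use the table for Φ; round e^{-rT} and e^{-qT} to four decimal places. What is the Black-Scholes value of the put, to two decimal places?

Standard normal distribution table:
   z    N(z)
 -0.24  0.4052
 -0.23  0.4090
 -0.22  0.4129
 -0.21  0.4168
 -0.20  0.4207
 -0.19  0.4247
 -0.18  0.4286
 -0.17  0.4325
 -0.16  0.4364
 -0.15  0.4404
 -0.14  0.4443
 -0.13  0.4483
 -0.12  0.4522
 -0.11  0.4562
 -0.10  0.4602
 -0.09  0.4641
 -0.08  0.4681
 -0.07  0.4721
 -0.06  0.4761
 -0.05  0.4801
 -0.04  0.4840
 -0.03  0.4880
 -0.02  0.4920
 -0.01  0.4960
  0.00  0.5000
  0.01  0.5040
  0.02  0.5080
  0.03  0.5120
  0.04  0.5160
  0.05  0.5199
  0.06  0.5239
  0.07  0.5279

T = 1;  σ√T = 0.2300
d₁ = [ln(243/242) + (0.045 − 0.028 + 0.23²/2)·1] / 0.2300 = [0.0041 + 0.0435] / 0.2300 = 0.2068 ≈ 0.21
d₂ = d₁ − σ√T = 0.2068 − 0.2300 = -0.0232 ≈ -0.02
exp(−qT) = exp(−0.028·1) = 0.9724;  exp(−rT) = exp(−0.045·1) = 0.9560
N(−d₂) = N(0.02) = 0.5080;  N(−d₁) = N(-0.21) = 0.4168
P = 242·0.9560·0.5080 − 243·0.9724·0.4168 = 117.5268 − 98.4870 = 19.0398

$19.04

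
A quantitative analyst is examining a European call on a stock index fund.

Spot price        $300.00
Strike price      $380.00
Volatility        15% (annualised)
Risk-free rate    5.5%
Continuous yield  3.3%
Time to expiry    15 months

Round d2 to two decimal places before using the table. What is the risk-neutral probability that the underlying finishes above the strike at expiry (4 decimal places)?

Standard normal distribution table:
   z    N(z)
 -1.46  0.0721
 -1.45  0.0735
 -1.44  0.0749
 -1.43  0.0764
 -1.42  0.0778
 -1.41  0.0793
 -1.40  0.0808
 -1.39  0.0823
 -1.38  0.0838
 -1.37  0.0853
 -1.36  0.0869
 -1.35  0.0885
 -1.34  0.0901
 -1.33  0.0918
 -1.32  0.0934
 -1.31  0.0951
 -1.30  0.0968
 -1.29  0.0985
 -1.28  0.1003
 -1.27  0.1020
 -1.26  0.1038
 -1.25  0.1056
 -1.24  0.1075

0.0918

σ√T = 0.15·√1.25 = 0.1677
d₁ = [ln(300/380) + (0.055 − 0.033 + 0.15²/2)·1.25] / 0.1677 = [-0.2364 + 0.0416] / 0.1677 = -1.1617 ≈ -1.16
d₂ = d₁ − σ√T = -1.1617 − 0.1677 = -1.3294 ≈ -1.33
Pr(exercise) under Q = N(d₂) = 0.0918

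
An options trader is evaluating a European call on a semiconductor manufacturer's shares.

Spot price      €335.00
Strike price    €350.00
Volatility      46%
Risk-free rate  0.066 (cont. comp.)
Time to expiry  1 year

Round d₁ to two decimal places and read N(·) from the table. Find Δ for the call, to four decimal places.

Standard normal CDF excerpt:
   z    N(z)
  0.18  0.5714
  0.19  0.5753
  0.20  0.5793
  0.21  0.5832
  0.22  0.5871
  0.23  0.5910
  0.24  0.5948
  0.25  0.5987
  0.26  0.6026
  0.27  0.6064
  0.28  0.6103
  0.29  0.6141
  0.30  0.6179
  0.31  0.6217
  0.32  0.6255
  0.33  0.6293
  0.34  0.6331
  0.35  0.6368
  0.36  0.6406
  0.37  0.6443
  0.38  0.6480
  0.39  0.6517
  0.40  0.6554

0.6103

T = 1;  σ√T = 0.4600
ln(S/K) + (r + σ²/2)T = ln(335/350) + (0.066 + 0.46²/2)·1 = -0.0438 + 0.1718 = 0.1280
d₁ = 0.1280 / 0.4600 = 0.2783 ≈ 0.28
N(d₁) = N(0.28) = 0.6103
Δ_call = N(d₁) = 0.6103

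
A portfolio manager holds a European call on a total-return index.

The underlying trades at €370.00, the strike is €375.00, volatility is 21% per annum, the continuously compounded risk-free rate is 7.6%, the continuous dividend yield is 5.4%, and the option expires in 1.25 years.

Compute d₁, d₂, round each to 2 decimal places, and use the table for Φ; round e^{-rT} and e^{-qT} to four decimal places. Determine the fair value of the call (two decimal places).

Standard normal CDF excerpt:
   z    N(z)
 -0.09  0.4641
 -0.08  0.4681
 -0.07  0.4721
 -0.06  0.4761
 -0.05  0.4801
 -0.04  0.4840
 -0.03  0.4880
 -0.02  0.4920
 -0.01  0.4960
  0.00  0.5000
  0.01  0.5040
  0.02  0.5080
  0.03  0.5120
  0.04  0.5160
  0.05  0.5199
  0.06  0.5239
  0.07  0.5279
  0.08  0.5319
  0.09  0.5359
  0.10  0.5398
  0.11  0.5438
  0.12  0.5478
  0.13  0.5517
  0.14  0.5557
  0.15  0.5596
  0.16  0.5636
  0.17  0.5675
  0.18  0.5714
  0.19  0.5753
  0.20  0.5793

€35.25

T = 1.25;  σ√T = 0.2348
d₁ = [ln(370/375) + (0.076 − 0.054 + ½·0.21²)·1.25] / (σ√T) = (-0.0134 + 0.0551) / 0.2348 = 0.1773 which rounds to 0.18
d₂ = 0.1773 − 0.2348 = -0.0574 which rounds to -0.06
exp(−qT) = exp(−0.054·1.25) = 0.9347;  exp(−rT) = exp(−0.076·1.25) = 0.9094
N(d₁) = N(0.18) = 0.5714;  N(d₂) = N(-0.06) = 0.4761
C = 370·0.9347·0.5714 − 375·0.9094·0.4761 = 197.6124 − 162.3620 = 35.2504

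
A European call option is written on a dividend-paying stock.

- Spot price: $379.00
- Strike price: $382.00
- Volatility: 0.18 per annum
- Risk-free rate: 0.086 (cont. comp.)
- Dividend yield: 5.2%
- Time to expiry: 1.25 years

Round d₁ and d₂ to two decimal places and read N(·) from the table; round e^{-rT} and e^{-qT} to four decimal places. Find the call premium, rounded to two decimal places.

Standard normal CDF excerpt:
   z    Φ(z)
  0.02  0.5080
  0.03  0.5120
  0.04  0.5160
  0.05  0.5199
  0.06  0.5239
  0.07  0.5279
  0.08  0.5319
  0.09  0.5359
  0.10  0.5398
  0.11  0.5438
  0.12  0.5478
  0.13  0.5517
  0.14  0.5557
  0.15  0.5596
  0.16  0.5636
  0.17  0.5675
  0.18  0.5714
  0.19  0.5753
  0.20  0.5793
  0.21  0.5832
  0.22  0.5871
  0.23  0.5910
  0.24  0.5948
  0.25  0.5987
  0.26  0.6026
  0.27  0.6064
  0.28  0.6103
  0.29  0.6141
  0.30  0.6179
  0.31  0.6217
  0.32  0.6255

T = 1.25;  σ√T = 0.2012
d₁ = [ln(379/382) + (0.086 − 0.052 + 0.18²/2)·1.25] / 0.2012 = [-0.0079 + 0.0628] / 0.2012 = 0.2726 which rounds to 0.27
d₂ = d₁ − σ√T = 0.2726 − 0.2012 = 0.0714 which rounds to 0.07
e^(−qT) = e^(−0.052·1.25) = 0.9371;  e^(−rT) = e^(−0.086·1.25) = 0.8981
N(d₁) = N(0.27) = 0.6064;  N(d₂) = N(0.07) = 0.5279
C = 379·0.9371·0.6064 − 382·0.8981·0.5279 = 215.3696 − 181.1089 = 34.2607

$34.26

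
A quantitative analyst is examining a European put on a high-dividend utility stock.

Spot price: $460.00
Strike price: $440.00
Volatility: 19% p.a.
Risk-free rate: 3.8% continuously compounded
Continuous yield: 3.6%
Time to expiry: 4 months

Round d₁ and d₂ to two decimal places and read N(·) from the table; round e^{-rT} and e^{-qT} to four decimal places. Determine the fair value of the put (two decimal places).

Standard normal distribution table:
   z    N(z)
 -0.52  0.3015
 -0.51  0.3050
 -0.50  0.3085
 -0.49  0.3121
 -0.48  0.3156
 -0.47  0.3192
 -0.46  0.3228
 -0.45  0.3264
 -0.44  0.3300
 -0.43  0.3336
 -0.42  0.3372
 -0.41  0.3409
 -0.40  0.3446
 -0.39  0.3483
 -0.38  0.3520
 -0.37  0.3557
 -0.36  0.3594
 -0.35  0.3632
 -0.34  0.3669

$11.06

T = 0.3333;  σ√T = 0.1097
ln(S/K) + (r − q + σ²/2)T = ln(460/440) + (0.038 − 0.036 + 0.19²/2)·0.3333 = 0.0445 + 0.0067 = 0.0511
d₁ = 0.0511 / 0.1097 = 0.4662 → 0.47
d₂ = d₁ − σ√T = 0.4662 − 0.1097 = 0.3565 → 0.36
e^(−qT) = e^(−0.036·0.3333) = 0.9881;  e^(−rT) = e^(−0.038·0.3333) = 0.9874
P = 440·0.9874·N(-0.36) − 460·0.9881·N(-0.47) = 440·0.9874·0.3594 − 460·0.9881·0.3192 = 156.1435 − 145.0847 = 11.0588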